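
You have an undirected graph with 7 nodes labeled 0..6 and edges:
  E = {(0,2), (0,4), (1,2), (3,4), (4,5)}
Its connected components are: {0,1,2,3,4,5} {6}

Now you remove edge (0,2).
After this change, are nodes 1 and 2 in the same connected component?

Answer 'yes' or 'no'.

Initial components: {0,1,2,3,4,5} {6}
Removing edge (0,2): it was a bridge — component count 2 -> 3.
New components: {0,3,4,5} {1,2} {6}
Are 1 and 2 in the same component? yes

Answer: yes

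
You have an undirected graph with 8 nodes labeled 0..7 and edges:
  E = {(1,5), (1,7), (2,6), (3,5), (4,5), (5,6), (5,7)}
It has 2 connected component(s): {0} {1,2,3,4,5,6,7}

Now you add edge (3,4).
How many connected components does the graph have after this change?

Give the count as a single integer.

Answer: 2

Derivation:
Initial component count: 2
Add (3,4): endpoints already in same component. Count unchanged: 2.
New component count: 2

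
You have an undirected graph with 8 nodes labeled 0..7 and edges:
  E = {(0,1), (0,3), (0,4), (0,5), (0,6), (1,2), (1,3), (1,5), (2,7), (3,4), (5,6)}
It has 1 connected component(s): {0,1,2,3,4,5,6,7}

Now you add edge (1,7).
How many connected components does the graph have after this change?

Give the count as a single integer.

Initial component count: 1
Add (1,7): endpoints already in same component. Count unchanged: 1.
New component count: 1

Answer: 1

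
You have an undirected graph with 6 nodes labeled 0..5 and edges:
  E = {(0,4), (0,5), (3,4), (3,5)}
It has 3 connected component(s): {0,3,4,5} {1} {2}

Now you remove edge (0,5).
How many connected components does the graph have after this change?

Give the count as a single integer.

Answer: 3

Derivation:
Initial component count: 3
Remove (0,5): not a bridge. Count unchanged: 3.
  After removal, components: {0,3,4,5} {1} {2}
New component count: 3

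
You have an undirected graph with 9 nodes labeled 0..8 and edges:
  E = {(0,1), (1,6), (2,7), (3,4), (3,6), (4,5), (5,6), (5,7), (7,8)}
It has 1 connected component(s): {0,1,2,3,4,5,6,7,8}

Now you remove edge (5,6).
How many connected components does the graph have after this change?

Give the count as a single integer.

Initial component count: 1
Remove (5,6): not a bridge. Count unchanged: 1.
  After removal, components: {0,1,2,3,4,5,6,7,8}
New component count: 1

Answer: 1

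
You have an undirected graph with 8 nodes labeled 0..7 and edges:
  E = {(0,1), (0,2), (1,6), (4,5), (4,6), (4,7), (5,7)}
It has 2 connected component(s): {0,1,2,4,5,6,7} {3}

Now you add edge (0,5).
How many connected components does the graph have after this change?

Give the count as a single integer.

Initial component count: 2
Add (0,5): endpoints already in same component. Count unchanged: 2.
New component count: 2

Answer: 2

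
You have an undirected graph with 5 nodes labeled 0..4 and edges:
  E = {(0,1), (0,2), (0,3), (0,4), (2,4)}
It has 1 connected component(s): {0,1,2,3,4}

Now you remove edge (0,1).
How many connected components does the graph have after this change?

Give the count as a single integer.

Answer: 2

Derivation:
Initial component count: 1
Remove (0,1): it was a bridge. Count increases: 1 -> 2.
  After removal, components: {0,2,3,4} {1}
New component count: 2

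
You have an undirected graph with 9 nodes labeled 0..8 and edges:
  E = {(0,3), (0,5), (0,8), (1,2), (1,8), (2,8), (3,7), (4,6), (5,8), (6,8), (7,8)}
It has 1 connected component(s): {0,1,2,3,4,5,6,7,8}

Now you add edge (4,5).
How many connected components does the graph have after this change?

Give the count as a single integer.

Answer: 1

Derivation:
Initial component count: 1
Add (4,5): endpoints already in same component. Count unchanged: 1.
New component count: 1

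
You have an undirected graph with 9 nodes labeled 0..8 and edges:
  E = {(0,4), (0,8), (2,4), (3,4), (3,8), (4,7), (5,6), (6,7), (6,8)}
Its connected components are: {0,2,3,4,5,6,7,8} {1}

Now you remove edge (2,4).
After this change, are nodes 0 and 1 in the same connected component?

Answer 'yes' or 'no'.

Answer: no

Derivation:
Initial components: {0,2,3,4,5,6,7,8} {1}
Removing edge (2,4): it was a bridge — component count 2 -> 3.
New components: {0,3,4,5,6,7,8} {1} {2}
Are 0 and 1 in the same component? no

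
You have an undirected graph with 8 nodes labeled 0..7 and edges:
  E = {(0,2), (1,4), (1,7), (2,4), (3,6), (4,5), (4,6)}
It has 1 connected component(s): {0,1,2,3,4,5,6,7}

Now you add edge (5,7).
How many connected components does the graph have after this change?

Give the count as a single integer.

Answer: 1

Derivation:
Initial component count: 1
Add (5,7): endpoints already in same component. Count unchanged: 1.
New component count: 1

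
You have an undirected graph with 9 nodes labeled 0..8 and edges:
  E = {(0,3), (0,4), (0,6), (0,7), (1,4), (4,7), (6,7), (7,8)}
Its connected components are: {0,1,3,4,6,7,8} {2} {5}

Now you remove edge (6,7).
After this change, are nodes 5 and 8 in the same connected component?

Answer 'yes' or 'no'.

Answer: no

Derivation:
Initial components: {0,1,3,4,6,7,8} {2} {5}
Removing edge (6,7): not a bridge — component count unchanged at 3.
New components: {0,1,3,4,6,7,8} {2} {5}
Are 5 and 8 in the same component? no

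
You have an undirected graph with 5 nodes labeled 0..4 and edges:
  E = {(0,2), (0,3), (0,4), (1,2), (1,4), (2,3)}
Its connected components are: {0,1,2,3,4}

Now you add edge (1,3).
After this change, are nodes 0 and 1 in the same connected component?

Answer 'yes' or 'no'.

Initial components: {0,1,2,3,4}
Adding edge (1,3): both already in same component {0,1,2,3,4}. No change.
New components: {0,1,2,3,4}
Are 0 and 1 in the same component? yes

Answer: yes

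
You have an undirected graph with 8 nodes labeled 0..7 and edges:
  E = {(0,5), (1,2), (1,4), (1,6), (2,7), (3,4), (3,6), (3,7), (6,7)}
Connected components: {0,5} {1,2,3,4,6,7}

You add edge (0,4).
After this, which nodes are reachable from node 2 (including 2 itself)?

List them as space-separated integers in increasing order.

Before: nodes reachable from 2: {1,2,3,4,6,7}
Adding (0,4): merges 2's component with another. Reachability grows.
After: nodes reachable from 2: {0,1,2,3,4,5,6,7}

Answer: 0 1 2 3 4 5 6 7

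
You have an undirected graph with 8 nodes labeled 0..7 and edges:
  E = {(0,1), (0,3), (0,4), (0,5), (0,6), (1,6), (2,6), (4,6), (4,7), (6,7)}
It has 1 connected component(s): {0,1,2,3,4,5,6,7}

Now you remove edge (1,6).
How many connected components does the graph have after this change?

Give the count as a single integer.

Initial component count: 1
Remove (1,6): not a bridge. Count unchanged: 1.
  After removal, components: {0,1,2,3,4,5,6,7}
New component count: 1

Answer: 1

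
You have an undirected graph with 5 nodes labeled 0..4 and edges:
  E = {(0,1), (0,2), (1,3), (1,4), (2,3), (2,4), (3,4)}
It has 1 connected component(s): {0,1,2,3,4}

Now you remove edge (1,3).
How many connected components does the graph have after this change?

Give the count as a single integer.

Initial component count: 1
Remove (1,3): not a bridge. Count unchanged: 1.
  After removal, components: {0,1,2,3,4}
New component count: 1

Answer: 1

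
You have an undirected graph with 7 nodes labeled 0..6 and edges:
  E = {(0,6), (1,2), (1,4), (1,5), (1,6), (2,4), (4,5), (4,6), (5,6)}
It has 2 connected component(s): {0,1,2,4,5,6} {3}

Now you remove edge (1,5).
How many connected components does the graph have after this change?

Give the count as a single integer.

Initial component count: 2
Remove (1,5): not a bridge. Count unchanged: 2.
  After removal, components: {0,1,2,4,5,6} {3}
New component count: 2

Answer: 2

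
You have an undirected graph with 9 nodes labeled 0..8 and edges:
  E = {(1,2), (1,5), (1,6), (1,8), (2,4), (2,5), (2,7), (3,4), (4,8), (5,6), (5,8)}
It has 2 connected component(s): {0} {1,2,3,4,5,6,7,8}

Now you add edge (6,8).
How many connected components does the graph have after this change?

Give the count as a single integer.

Initial component count: 2
Add (6,8): endpoints already in same component. Count unchanged: 2.
New component count: 2

Answer: 2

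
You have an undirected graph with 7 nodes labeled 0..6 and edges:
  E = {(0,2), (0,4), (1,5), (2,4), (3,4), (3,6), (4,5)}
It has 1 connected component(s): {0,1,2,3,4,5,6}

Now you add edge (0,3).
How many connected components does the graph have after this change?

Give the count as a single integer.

Answer: 1

Derivation:
Initial component count: 1
Add (0,3): endpoints already in same component. Count unchanged: 1.
New component count: 1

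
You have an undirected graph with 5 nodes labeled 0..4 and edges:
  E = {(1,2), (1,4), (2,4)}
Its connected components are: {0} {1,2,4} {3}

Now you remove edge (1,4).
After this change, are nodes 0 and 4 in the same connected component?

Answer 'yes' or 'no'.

Answer: no

Derivation:
Initial components: {0} {1,2,4} {3}
Removing edge (1,4): not a bridge — component count unchanged at 3.
New components: {0} {1,2,4} {3}
Are 0 and 4 in the same component? no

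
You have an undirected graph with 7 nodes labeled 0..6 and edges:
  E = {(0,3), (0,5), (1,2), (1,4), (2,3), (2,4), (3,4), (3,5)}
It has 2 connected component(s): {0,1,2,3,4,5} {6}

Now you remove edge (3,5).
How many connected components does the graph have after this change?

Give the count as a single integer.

Answer: 2

Derivation:
Initial component count: 2
Remove (3,5): not a bridge. Count unchanged: 2.
  After removal, components: {0,1,2,3,4,5} {6}
New component count: 2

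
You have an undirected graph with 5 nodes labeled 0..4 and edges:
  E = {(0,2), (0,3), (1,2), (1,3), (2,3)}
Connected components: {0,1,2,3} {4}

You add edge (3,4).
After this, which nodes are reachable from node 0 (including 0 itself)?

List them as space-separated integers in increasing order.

Before: nodes reachable from 0: {0,1,2,3}
Adding (3,4): merges 0's component with another. Reachability grows.
After: nodes reachable from 0: {0,1,2,3,4}

Answer: 0 1 2 3 4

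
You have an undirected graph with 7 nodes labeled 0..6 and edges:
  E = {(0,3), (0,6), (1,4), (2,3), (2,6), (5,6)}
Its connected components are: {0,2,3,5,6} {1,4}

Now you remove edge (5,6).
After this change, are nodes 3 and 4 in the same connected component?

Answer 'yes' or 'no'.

Initial components: {0,2,3,5,6} {1,4}
Removing edge (5,6): it was a bridge — component count 2 -> 3.
New components: {0,2,3,6} {1,4} {5}
Are 3 and 4 in the same component? no

Answer: no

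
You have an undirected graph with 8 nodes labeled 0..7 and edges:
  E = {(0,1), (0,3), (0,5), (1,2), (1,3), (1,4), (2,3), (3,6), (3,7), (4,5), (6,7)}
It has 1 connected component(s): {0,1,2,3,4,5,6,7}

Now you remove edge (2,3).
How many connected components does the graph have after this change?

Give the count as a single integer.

Answer: 1

Derivation:
Initial component count: 1
Remove (2,3): not a bridge. Count unchanged: 1.
  After removal, components: {0,1,2,3,4,5,6,7}
New component count: 1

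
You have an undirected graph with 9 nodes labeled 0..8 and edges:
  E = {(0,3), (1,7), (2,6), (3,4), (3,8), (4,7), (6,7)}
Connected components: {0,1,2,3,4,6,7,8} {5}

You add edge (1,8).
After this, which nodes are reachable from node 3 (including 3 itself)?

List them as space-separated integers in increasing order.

Before: nodes reachable from 3: {0,1,2,3,4,6,7,8}
Adding (1,8): both endpoints already in same component. Reachability from 3 unchanged.
After: nodes reachable from 3: {0,1,2,3,4,6,7,8}

Answer: 0 1 2 3 4 6 7 8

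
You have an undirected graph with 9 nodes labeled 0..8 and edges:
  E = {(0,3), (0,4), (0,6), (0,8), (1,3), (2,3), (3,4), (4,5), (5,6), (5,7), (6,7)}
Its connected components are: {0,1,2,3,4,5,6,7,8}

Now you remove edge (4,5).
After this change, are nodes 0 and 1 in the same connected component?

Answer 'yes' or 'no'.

Initial components: {0,1,2,3,4,5,6,7,8}
Removing edge (4,5): not a bridge — component count unchanged at 1.
New components: {0,1,2,3,4,5,6,7,8}
Are 0 and 1 in the same component? yes

Answer: yes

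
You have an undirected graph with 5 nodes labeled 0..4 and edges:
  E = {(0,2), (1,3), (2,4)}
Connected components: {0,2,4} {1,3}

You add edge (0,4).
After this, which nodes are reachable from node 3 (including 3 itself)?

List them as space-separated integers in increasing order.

Before: nodes reachable from 3: {1,3}
Adding (0,4): both endpoints already in same component. Reachability from 3 unchanged.
After: nodes reachable from 3: {1,3}

Answer: 1 3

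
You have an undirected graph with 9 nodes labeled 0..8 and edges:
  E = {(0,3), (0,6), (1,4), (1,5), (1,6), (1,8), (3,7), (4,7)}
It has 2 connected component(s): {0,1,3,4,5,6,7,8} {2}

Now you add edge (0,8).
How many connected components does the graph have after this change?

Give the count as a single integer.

Initial component count: 2
Add (0,8): endpoints already in same component. Count unchanged: 2.
New component count: 2

Answer: 2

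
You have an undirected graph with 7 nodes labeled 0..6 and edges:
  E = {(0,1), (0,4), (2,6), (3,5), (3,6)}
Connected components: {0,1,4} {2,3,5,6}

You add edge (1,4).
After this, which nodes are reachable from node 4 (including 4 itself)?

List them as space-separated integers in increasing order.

Before: nodes reachable from 4: {0,1,4}
Adding (1,4): both endpoints already in same component. Reachability from 4 unchanged.
After: nodes reachable from 4: {0,1,4}

Answer: 0 1 4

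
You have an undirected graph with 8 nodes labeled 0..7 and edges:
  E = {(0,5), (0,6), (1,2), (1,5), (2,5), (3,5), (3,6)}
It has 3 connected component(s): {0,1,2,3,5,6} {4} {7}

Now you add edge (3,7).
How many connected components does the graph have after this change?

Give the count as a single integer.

Initial component count: 3
Add (3,7): merges two components. Count decreases: 3 -> 2.
New component count: 2

Answer: 2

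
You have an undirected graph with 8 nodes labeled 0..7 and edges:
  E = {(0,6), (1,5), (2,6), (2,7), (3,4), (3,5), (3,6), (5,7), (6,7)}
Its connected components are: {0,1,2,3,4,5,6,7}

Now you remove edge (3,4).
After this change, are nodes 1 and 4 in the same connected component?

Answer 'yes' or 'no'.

Initial components: {0,1,2,3,4,5,6,7}
Removing edge (3,4): it was a bridge — component count 1 -> 2.
New components: {0,1,2,3,5,6,7} {4}
Are 1 and 4 in the same component? no

Answer: no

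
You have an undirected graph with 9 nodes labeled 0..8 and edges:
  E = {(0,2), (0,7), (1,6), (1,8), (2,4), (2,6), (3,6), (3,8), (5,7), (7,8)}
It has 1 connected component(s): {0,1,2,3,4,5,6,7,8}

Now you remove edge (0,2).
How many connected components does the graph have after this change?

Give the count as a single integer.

Answer: 1

Derivation:
Initial component count: 1
Remove (0,2): not a bridge. Count unchanged: 1.
  After removal, components: {0,1,2,3,4,5,6,7,8}
New component count: 1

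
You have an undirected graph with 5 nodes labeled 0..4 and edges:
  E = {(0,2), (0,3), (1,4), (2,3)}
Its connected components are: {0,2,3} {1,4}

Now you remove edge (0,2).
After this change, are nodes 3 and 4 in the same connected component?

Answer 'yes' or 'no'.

Answer: no

Derivation:
Initial components: {0,2,3} {1,4}
Removing edge (0,2): not a bridge — component count unchanged at 2.
New components: {0,2,3} {1,4}
Are 3 and 4 in the same component? no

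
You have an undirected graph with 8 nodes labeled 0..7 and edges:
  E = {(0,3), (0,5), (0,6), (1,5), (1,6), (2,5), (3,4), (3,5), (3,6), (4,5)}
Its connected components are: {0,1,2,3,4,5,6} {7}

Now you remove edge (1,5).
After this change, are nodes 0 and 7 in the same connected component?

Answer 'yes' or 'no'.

Answer: no

Derivation:
Initial components: {0,1,2,3,4,5,6} {7}
Removing edge (1,5): not a bridge — component count unchanged at 2.
New components: {0,1,2,3,4,5,6} {7}
Are 0 and 7 in the same component? no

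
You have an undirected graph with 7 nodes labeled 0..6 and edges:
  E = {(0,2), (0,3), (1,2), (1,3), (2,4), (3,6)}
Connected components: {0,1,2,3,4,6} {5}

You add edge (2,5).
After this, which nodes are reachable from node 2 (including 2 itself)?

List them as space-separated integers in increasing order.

Answer: 0 1 2 3 4 5 6

Derivation:
Before: nodes reachable from 2: {0,1,2,3,4,6}
Adding (2,5): merges 2's component with another. Reachability grows.
After: nodes reachable from 2: {0,1,2,3,4,5,6}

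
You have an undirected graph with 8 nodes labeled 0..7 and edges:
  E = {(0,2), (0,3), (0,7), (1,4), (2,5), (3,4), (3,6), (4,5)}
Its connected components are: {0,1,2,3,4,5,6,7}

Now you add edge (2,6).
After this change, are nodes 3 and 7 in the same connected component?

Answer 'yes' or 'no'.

Answer: yes

Derivation:
Initial components: {0,1,2,3,4,5,6,7}
Adding edge (2,6): both already in same component {0,1,2,3,4,5,6,7}. No change.
New components: {0,1,2,3,4,5,6,7}
Are 3 and 7 in the same component? yes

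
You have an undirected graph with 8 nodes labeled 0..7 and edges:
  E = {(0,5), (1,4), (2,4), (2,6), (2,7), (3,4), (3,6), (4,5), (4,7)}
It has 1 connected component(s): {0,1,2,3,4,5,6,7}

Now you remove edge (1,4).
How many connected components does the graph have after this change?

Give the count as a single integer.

Initial component count: 1
Remove (1,4): it was a bridge. Count increases: 1 -> 2.
  After removal, components: {0,2,3,4,5,6,7} {1}
New component count: 2

Answer: 2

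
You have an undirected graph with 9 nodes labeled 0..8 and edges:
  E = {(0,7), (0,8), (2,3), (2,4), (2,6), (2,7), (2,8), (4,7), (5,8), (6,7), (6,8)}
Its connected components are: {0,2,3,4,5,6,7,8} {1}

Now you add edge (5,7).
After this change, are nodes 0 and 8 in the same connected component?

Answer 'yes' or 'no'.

Answer: yes

Derivation:
Initial components: {0,2,3,4,5,6,7,8} {1}
Adding edge (5,7): both already in same component {0,2,3,4,5,6,7,8}. No change.
New components: {0,2,3,4,5,6,7,8} {1}
Are 0 and 8 in the same component? yes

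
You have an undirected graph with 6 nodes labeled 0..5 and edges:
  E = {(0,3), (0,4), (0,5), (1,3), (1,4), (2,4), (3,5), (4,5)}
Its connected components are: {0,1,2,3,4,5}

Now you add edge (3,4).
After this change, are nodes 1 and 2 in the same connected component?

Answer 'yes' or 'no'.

Answer: yes

Derivation:
Initial components: {0,1,2,3,4,5}
Adding edge (3,4): both already in same component {0,1,2,3,4,5}. No change.
New components: {0,1,2,3,4,5}
Are 1 and 2 in the same component? yes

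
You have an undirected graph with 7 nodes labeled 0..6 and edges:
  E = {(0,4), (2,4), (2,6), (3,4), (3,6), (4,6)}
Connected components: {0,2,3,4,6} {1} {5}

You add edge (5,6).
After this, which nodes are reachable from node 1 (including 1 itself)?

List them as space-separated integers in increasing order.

Before: nodes reachable from 1: {1}
Adding (5,6): merges two components, but neither contains 1. Reachability from 1 unchanged.
After: nodes reachable from 1: {1}

Answer: 1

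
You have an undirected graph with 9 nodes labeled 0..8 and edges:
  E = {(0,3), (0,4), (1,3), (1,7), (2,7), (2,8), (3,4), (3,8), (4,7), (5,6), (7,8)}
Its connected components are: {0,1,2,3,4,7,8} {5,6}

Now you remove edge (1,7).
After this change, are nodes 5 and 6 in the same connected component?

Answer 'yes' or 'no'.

Initial components: {0,1,2,3,4,7,8} {5,6}
Removing edge (1,7): not a bridge — component count unchanged at 2.
New components: {0,1,2,3,4,7,8} {5,6}
Are 5 and 6 in the same component? yes

Answer: yes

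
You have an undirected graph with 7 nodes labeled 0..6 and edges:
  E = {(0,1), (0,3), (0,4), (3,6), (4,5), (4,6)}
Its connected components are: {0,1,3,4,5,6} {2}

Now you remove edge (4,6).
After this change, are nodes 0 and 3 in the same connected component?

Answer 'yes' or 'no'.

Answer: yes

Derivation:
Initial components: {0,1,3,4,5,6} {2}
Removing edge (4,6): not a bridge — component count unchanged at 2.
New components: {0,1,3,4,5,6} {2}
Are 0 and 3 in the same component? yes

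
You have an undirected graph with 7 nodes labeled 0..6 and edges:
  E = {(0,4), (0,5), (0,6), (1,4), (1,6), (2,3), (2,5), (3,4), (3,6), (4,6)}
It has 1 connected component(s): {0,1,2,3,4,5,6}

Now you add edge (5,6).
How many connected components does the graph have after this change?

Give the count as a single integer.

Answer: 1

Derivation:
Initial component count: 1
Add (5,6): endpoints already in same component. Count unchanged: 1.
New component count: 1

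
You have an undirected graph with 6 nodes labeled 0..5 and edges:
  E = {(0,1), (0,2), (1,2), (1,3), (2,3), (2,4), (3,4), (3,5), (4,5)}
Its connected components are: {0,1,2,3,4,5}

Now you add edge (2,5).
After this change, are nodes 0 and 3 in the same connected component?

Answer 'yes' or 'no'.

Initial components: {0,1,2,3,4,5}
Adding edge (2,5): both already in same component {0,1,2,3,4,5}. No change.
New components: {0,1,2,3,4,5}
Are 0 and 3 in the same component? yes

Answer: yes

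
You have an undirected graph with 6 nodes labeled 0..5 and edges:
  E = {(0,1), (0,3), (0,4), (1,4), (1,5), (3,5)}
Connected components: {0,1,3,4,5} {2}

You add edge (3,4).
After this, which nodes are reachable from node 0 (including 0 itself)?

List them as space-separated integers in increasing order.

Answer: 0 1 3 4 5

Derivation:
Before: nodes reachable from 0: {0,1,3,4,5}
Adding (3,4): both endpoints already in same component. Reachability from 0 unchanged.
After: nodes reachable from 0: {0,1,3,4,5}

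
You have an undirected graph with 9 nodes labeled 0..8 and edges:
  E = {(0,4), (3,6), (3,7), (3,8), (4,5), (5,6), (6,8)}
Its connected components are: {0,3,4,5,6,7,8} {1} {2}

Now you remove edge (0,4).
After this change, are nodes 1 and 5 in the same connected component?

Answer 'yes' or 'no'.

Answer: no

Derivation:
Initial components: {0,3,4,5,6,7,8} {1} {2}
Removing edge (0,4): it was a bridge — component count 3 -> 4.
New components: {0} {1} {2} {3,4,5,6,7,8}
Are 1 and 5 in the same component? no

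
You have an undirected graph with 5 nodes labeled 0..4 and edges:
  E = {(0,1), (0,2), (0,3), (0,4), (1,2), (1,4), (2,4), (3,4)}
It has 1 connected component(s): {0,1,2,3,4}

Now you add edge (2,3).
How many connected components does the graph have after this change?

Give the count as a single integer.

Answer: 1

Derivation:
Initial component count: 1
Add (2,3): endpoints already in same component. Count unchanged: 1.
New component count: 1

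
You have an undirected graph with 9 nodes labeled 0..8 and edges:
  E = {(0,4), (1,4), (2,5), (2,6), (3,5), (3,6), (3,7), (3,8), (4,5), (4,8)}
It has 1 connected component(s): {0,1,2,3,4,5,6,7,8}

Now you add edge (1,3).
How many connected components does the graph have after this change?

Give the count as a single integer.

Initial component count: 1
Add (1,3): endpoints already in same component. Count unchanged: 1.
New component count: 1

Answer: 1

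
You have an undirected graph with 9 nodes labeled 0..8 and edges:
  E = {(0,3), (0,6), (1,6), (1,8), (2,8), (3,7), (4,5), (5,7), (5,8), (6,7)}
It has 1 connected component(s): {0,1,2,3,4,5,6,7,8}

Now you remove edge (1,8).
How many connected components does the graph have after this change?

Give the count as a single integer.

Initial component count: 1
Remove (1,8): not a bridge. Count unchanged: 1.
  After removal, components: {0,1,2,3,4,5,6,7,8}
New component count: 1

Answer: 1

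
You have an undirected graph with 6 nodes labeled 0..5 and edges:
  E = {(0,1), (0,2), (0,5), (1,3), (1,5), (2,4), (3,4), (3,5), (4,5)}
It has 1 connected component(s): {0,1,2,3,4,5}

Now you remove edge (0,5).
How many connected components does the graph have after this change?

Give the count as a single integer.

Answer: 1

Derivation:
Initial component count: 1
Remove (0,5): not a bridge. Count unchanged: 1.
  After removal, components: {0,1,2,3,4,5}
New component count: 1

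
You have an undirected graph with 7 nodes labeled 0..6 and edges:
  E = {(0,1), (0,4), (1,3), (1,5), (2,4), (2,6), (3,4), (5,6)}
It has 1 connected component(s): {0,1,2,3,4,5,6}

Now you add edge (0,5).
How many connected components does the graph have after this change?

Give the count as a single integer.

Answer: 1

Derivation:
Initial component count: 1
Add (0,5): endpoints already in same component. Count unchanged: 1.
New component count: 1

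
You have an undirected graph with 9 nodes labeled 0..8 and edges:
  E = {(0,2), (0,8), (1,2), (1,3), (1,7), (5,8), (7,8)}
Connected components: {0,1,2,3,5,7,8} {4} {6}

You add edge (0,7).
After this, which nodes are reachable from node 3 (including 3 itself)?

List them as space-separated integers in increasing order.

Before: nodes reachable from 3: {0,1,2,3,5,7,8}
Adding (0,7): both endpoints already in same component. Reachability from 3 unchanged.
After: nodes reachable from 3: {0,1,2,3,5,7,8}

Answer: 0 1 2 3 5 7 8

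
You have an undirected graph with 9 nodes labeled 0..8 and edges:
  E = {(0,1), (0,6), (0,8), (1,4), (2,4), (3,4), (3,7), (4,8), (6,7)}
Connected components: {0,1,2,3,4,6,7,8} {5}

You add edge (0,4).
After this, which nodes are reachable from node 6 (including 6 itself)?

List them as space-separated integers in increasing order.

Before: nodes reachable from 6: {0,1,2,3,4,6,7,8}
Adding (0,4): both endpoints already in same component. Reachability from 6 unchanged.
After: nodes reachable from 6: {0,1,2,3,4,6,7,8}

Answer: 0 1 2 3 4 6 7 8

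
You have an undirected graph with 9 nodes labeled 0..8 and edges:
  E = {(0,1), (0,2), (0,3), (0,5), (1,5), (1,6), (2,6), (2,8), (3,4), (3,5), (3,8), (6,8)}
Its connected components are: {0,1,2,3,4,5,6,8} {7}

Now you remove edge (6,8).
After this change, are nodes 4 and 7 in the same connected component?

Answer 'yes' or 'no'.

Initial components: {0,1,2,3,4,5,6,8} {7}
Removing edge (6,8): not a bridge — component count unchanged at 2.
New components: {0,1,2,3,4,5,6,8} {7}
Are 4 and 7 in the same component? no

Answer: no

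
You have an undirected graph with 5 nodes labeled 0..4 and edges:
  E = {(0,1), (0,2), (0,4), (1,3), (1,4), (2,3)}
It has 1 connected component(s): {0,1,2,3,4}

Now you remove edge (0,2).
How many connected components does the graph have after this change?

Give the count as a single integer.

Initial component count: 1
Remove (0,2): not a bridge. Count unchanged: 1.
  After removal, components: {0,1,2,3,4}
New component count: 1

Answer: 1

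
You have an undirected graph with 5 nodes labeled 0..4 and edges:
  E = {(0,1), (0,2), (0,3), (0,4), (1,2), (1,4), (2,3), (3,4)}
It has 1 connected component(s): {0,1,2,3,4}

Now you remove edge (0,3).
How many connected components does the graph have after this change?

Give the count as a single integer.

Answer: 1

Derivation:
Initial component count: 1
Remove (0,3): not a bridge. Count unchanged: 1.
  After removal, components: {0,1,2,3,4}
New component count: 1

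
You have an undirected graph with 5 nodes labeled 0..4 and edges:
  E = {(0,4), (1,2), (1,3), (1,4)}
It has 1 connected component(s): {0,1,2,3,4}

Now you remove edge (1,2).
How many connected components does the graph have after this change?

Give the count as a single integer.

Answer: 2

Derivation:
Initial component count: 1
Remove (1,2): it was a bridge. Count increases: 1 -> 2.
  After removal, components: {0,1,3,4} {2}
New component count: 2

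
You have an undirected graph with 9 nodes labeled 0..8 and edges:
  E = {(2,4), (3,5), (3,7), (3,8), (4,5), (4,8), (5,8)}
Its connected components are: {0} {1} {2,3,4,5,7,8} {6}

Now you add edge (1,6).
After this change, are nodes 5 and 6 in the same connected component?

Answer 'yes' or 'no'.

Initial components: {0} {1} {2,3,4,5,7,8} {6}
Adding edge (1,6): merges {1} and {6}.
New components: {0} {1,6} {2,3,4,5,7,8}
Are 5 and 6 in the same component? no

Answer: no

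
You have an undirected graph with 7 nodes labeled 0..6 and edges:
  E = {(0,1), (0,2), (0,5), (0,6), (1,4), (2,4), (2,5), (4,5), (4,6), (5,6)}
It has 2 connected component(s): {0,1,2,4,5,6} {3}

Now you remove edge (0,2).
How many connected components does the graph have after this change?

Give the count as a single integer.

Answer: 2

Derivation:
Initial component count: 2
Remove (0,2): not a bridge. Count unchanged: 2.
  After removal, components: {0,1,2,4,5,6} {3}
New component count: 2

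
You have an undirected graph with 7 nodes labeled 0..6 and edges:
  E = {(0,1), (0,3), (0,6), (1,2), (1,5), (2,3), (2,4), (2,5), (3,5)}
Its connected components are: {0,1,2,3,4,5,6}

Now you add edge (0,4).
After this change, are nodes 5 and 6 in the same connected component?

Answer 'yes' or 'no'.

Answer: yes

Derivation:
Initial components: {0,1,2,3,4,5,6}
Adding edge (0,4): both already in same component {0,1,2,3,4,5,6}. No change.
New components: {0,1,2,3,4,5,6}
Are 5 and 6 in the same component? yes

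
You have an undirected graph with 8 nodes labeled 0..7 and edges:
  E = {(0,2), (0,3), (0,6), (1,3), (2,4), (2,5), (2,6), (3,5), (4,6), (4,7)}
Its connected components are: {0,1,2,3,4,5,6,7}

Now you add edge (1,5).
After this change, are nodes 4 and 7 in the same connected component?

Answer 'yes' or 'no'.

Initial components: {0,1,2,3,4,5,6,7}
Adding edge (1,5): both already in same component {0,1,2,3,4,5,6,7}. No change.
New components: {0,1,2,3,4,5,6,7}
Are 4 and 7 in the same component? yes

Answer: yes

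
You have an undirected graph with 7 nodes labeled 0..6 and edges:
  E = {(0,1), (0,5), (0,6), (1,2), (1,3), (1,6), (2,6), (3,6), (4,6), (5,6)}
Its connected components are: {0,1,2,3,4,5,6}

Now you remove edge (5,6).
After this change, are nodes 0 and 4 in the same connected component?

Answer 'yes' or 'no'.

Initial components: {0,1,2,3,4,5,6}
Removing edge (5,6): not a bridge — component count unchanged at 1.
New components: {0,1,2,3,4,5,6}
Are 0 and 4 in the same component? yes

Answer: yes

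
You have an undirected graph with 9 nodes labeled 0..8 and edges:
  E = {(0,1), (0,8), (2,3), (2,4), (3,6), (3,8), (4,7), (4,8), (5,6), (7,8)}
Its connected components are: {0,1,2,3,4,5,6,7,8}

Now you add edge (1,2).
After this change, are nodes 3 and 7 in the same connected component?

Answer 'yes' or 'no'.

Initial components: {0,1,2,3,4,5,6,7,8}
Adding edge (1,2): both already in same component {0,1,2,3,4,5,6,7,8}. No change.
New components: {0,1,2,3,4,5,6,7,8}
Are 3 and 7 in the same component? yes

Answer: yes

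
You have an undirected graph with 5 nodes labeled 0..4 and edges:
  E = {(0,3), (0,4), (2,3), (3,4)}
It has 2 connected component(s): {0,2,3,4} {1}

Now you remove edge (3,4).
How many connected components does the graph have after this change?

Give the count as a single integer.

Initial component count: 2
Remove (3,4): not a bridge. Count unchanged: 2.
  After removal, components: {0,2,3,4} {1}
New component count: 2

Answer: 2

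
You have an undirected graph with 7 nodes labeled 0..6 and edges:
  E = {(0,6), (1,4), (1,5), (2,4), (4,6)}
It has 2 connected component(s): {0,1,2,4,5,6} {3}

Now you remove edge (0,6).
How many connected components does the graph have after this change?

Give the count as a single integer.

Answer: 3

Derivation:
Initial component count: 2
Remove (0,6): it was a bridge. Count increases: 2 -> 3.
  After removal, components: {0} {1,2,4,5,6} {3}
New component count: 3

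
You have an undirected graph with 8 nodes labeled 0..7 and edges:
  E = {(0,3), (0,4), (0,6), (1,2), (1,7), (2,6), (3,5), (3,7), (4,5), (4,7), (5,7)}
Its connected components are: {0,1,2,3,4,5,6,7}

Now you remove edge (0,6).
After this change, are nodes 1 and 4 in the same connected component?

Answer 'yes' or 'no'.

Initial components: {0,1,2,3,4,5,6,7}
Removing edge (0,6): not a bridge — component count unchanged at 1.
New components: {0,1,2,3,4,5,6,7}
Are 1 and 4 in the same component? yes

Answer: yes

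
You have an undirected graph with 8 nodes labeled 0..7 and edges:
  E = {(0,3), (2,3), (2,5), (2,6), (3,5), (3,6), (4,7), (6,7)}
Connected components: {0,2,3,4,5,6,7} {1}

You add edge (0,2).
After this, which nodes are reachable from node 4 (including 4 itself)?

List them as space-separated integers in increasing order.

Before: nodes reachable from 4: {0,2,3,4,5,6,7}
Adding (0,2): both endpoints already in same component. Reachability from 4 unchanged.
After: nodes reachable from 4: {0,2,3,4,5,6,7}

Answer: 0 2 3 4 5 6 7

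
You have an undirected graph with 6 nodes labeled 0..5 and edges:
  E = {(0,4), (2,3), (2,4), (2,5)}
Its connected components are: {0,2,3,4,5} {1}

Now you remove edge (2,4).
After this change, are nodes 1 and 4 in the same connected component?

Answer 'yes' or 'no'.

Initial components: {0,2,3,4,5} {1}
Removing edge (2,4): it was a bridge — component count 2 -> 3.
New components: {0,4} {1} {2,3,5}
Are 1 and 4 in the same component? no

Answer: no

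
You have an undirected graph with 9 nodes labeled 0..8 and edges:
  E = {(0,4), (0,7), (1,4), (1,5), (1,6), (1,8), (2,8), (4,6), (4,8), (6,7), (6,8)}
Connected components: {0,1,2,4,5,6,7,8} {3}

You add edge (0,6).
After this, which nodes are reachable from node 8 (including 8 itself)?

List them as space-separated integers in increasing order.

Answer: 0 1 2 4 5 6 7 8

Derivation:
Before: nodes reachable from 8: {0,1,2,4,5,6,7,8}
Adding (0,6): both endpoints already in same component. Reachability from 8 unchanged.
After: nodes reachable from 8: {0,1,2,4,5,6,7,8}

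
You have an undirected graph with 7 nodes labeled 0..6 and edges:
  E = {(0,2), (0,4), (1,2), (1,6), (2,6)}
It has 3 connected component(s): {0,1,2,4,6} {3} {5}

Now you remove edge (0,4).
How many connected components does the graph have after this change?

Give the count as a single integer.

Answer: 4

Derivation:
Initial component count: 3
Remove (0,4): it was a bridge. Count increases: 3 -> 4.
  After removal, components: {0,1,2,6} {3} {4} {5}
New component count: 4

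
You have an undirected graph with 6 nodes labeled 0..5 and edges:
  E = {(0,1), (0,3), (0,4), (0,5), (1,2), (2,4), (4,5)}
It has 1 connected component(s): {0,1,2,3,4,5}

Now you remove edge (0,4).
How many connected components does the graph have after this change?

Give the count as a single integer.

Initial component count: 1
Remove (0,4): not a bridge. Count unchanged: 1.
  After removal, components: {0,1,2,3,4,5}
New component count: 1

Answer: 1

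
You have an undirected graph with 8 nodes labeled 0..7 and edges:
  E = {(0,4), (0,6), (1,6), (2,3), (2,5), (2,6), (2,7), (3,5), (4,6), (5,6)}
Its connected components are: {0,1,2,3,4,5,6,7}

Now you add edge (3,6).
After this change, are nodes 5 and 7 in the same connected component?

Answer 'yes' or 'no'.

Initial components: {0,1,2,3,4,5,6,7}
Adding edge (3,6): both already in same component {0,1,2,3,4,5,6,7}. No change.
New components: {0,1,2,3,4,5,6,7}
Are 5 and 7 in the same component? yes

Answer: yes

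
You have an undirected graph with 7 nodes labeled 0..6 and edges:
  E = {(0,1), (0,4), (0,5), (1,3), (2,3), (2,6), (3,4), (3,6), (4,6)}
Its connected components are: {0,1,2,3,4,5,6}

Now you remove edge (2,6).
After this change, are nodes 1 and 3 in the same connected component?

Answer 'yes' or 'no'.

Answer: yes

Derivation:
Initial components: {0,1,2,3,4,5,6}
Removing edge (2,6): not a bridge — component count unchanged at 1.
New components: {0,1,2,3,4,5,6}
Are 1 and 3 in the same component? yes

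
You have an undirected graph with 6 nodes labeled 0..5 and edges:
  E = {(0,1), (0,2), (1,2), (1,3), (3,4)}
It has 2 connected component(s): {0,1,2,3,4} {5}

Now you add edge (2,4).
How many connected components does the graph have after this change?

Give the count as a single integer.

Answer: 2

Derivation:
Initial component count: 2
Add (2,4): endpoints already in same component. Count unchanged: 2.
New component count: 2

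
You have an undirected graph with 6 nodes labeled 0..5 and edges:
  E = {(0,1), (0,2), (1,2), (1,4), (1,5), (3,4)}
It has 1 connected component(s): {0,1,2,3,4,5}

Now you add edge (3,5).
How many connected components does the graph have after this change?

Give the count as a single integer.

Answer: 1

Derivation:
Initial component count: 1
Add (3,5): endpoints already in same component. Count unchanged: 1.
New component count: 1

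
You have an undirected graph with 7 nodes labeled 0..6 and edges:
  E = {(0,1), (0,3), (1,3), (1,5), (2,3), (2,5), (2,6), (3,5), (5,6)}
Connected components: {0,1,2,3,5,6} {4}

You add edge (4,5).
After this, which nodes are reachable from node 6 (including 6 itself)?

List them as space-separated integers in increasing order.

Before: nodes reachable from 6: {0,1,2,3,5,6}
Adding (4,5): merges 6's component with another. Reachability grows.
After: nodes reachable from 6: {0,1,2,3,4,5,6}

Answer: 0 1 2 3 4 5 6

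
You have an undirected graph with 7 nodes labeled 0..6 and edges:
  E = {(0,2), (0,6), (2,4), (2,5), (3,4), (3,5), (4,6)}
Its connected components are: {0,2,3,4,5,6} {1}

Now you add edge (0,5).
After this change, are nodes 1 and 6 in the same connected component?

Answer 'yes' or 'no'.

Initial components: {0,2,3,4,5,6} {1}
Adding edge (0,5): both already in same component {0,2,3,4,5,6}. No change.
New components: {0,2,3,4,5,6} {1}
Are 1 and 6 in the same component? no

Answer: no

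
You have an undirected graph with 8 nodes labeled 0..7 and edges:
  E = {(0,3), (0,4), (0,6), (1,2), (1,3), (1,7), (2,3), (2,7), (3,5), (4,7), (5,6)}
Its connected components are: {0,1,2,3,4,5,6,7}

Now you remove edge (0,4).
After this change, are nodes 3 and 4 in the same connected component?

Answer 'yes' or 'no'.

Answer: yes

Derivation:
Initial components: {0,1,2,3,4,5,6,7}
Removing edge (0,4): not a bridge — component count unchanged at 1.
New components: {0,1,2,3,4,5,6,7}
Are 3 and 4 in the same component? yes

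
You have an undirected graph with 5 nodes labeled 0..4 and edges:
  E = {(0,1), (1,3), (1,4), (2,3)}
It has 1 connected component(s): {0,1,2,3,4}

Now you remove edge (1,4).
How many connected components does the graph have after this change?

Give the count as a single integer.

Answer: 2

Derivation:
Initial component count: 1
Remove (1,4): it was a bridge. Count increases: 1 -> 2.
  After removal, components: {0,1,2,3} {4}
New component count: 2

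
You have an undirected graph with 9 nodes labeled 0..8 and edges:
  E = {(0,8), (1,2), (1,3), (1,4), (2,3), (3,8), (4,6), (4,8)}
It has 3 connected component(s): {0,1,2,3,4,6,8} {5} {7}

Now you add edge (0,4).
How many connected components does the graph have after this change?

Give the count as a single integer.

Initial component count: 3
Add (0,4): endpoints already in same component. Count unchanged: 3.
New component count: 3

Answer: 3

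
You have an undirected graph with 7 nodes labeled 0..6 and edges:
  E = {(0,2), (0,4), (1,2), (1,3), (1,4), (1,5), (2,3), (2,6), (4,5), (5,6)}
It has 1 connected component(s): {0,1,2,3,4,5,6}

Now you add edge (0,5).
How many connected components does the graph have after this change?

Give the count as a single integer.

Answer: 1

Derivation:
Initial component count: 1
Add (0,5): endpoints already in same component. Count unchanged: 1.
New component count: 1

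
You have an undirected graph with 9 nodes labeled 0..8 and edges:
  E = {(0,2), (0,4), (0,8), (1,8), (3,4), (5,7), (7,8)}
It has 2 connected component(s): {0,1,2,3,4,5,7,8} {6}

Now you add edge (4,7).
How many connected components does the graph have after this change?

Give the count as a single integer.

Answer: 2

Derivation:
Initial component count: 2
Add (4,7): endpoints already in same component. Count unchanged: 2.
New component count: 2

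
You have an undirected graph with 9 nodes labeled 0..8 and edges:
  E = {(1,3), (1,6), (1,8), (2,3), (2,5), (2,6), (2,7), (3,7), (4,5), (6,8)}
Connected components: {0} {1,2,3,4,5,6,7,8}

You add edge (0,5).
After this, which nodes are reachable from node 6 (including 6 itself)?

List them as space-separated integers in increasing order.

Before: nodes reachable from 6: {1,2,3,4,5,6,7,8}
Adding (0,5): merges 6's component with another. Reachability grows.
After: nodes reachable from 6: {0,1,2,3,4,5,6,7,8}

Answer: 0 1 2 3 4 5 6 7 8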